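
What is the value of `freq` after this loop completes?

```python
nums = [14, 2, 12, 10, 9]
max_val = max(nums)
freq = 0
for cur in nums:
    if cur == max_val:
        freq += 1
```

Let's trace through this code step by step.

Initialize: nums = [14, 2, 12, 10, 9]
Initialize: max_val = 14
Initialize: freq = 0
Entering loop: for cur in nums:
After iteration 1: cur = 14, freq = 1
After iteration 2: cur = 2, freq = 1
After iteration 3: cur = 12, freq = 1
After iteration 4: cur = 10, freq = 1
After iteration 5: cur = 9, freq = 1
Loop ends.

Final answer: 1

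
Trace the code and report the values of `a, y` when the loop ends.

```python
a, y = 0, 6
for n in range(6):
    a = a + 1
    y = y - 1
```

Let's trace through this code step by step.

Initialize: a = 0
Initialize: y = 6
Entering loop: for n in range(6):
After iteration 1: n = 0, a = 1, y = 5
After iteration 2: n = 1, a = 2, y = 4
After iteration 3: n = 2, a = 3, y = 3
After iteration 4: n = 3, a = 4, y = 2
After iteration 5: n = 4, a = 5, y = 1
After iteration 6: n = 5, a = 6, y = 0
Loop ends.

Final answer: 6, 0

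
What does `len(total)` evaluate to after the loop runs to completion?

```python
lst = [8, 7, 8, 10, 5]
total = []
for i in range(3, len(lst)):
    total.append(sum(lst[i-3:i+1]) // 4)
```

Let's trace through this code step by step.

Initialize: lst = [8, 7, 8, 10, 5]
Initialize: total = []
Entering loop: for i in range(3, len(lst)):
After iteration 1: i = 3, total = [8]
After iteration 2: i = 4, total = [8, 7]
Loop ends.
len(total) = 2

Final answer: 2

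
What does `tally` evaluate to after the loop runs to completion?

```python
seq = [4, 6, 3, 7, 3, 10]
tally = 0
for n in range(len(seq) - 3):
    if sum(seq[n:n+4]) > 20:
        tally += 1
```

Let's trace through this code step by step.

Initialize: seq = [4, 6, 3, 7, 3, 10]
Initialize: tally = 0
Entering loop: for n in range(len(seq) - 3):
After iteration 1: n = 0, tally = 0
After iteration 2: n = 1, tally = 0
After iteration 3: n = 2, tally = 1
Loop ends.

Final answer: 1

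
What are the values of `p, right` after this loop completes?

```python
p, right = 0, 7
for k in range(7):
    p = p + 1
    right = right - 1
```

Let's trace through this code step by step.

Initialize: p = 0
Initialize: right = 7
Entering loop: for k in range(7):
After iteration 1: k = 0, p = 1, right = 6
After iteration 2: k = 1, p = 2, right = 5
After iteration 3: k = 2, p = 3, right = 4
After iteration 4: k = 3, p = 4, right = 3
After iteration 5: k = 4, p = 5, right = 2
After iteration 6: k = 5, p = 6, right = 1
After iteration 7: k = 6, p = 7, right = 0
Loop ends.

Final answer: 7, 0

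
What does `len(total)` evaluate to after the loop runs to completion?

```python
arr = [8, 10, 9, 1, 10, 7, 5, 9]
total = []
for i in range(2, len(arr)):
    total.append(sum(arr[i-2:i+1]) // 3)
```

Let's trace through this code step by step.

Initialize: arr = [8, 10, 9, 1, 10, 7, 5, 9]
Initialize: total = []
Entering loop: for i in range(2, len(arr)):
After iteration 1: i = 2, total = [9]
After iteration 2: i = 3, total = [9, 6]
After iteration 3: i = 4, total = [9, 6, 6]
After iteration 4: i = 5, total = [9, 6, 6, 6]
After iteration 5: i = 6, total = [9, 6, 6, 6, 7]
After iteration 6: i = 7, total = [9, 6, 6, 6, 7, 7]
Loop ends.
len(total) = 6

Final answer: 6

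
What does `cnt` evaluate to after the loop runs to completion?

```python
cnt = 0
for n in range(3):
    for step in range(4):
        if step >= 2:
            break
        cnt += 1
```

Let's trace through this code step by step.

Initialize: cnt = 0
Entering loop: for n in range(3):
After iteration 1: n = 0, cnt = 2
After iteration 2: n = 1, cnt = 4
After iteration 3: n = 2, cnt = 6
Loop ends.

Final answer: 6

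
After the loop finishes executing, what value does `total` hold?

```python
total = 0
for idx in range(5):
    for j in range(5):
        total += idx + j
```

Let's trace through this code step by step.

Initialize: total = 0
Entering loop: for idx in range(5):
After iteration 1: idx = 0, total = 10
After iteration 2: idx = 1, total = 25
After iteration 3: idx = 2, total = 45
After iteration 4: idx = 3, total = 70
After iteration 5: idx = 4, total = 100
Loop ends.

Final answer: 100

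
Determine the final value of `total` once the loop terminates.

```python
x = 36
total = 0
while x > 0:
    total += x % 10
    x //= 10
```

Let's trace through this code step by step.

Initialize: x = 36
Initialize: total = 0
Entering loop: while x > 0:
After iteration 1: x = 3, total = 6
After iteration 2: x = 0, total = 9
Loop ends.

Final answer: 9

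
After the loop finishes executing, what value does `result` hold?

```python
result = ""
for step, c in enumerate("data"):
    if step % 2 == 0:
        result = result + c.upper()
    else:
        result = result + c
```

Let's trace through this code step by step.

Initialize: result = ''
Entering loop: for step, c in enumerate("data"):
After iteration 1: step = 0, c = 'd', result = 'D'
After iteration 2: step = 1, c = 'a', result = 'Da'
After iteration 3: step = 2, c = 't', result = 'DaT'
After iteration 4: step = 3, c = 'a', result = 'DaTa'
Loop ends.

Final answer: 'DaTa'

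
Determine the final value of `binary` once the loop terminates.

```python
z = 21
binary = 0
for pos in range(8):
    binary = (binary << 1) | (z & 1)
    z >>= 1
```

Let's trace through this code step by step.

Initialize: z = 21
Initialize: binary = 0
Entering loop: for pos in range(8):
After iteration 1: pos = 0, z = 10, binary = 1
After iteration 2: pos = 1, z = 5, binary = 2
After iteration 3: pos = 2, z = 2, binary = 5
After iteration 4: pos = 3, z = 1, binary = 10
After iteration 5: pos = 4, z = 0, binary = 21
After iteration 6: pos = 5, z = 0, binary = 42
After iteration 7: pos = 6, z = 0, binary = 84
After iteration 8: pos = 7, z = 0, binary = 168
Loop ends.

Final answer: 168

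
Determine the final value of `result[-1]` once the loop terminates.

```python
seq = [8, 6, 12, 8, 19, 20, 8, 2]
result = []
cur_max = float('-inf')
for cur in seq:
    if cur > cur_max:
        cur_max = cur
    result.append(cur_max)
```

Let's trace through this code step by step.

Initialize: seq = [8, 6, 12, 8, 19, 20, 8, 2]
Initialize: result = []
Initialize: cur_max = -inf
Entering loop: for cur in seq:
After iteration 1: cur = 8, result = [8], cur_max = 8
After iteration 2: cur = 6, result = [8, 8], cur_max = 8
After iteration 3: cur = 12, result = [8, 8, 12], cur_max = 12
After iteration 4: cur = 8, result = [8, 8, 12, 12], cur_max = 12
After iteration 5: cur = 19, result = [8, 8, 12, 12, 19], cur_max = 19
After iteration 6: cur = 20, result = [8, 8, 12, 12, 19, 20], cur_max = 20
After iteration 7: cur = 8, result = [8, 8, 12, 12, 19, 20, 20], cur_max = 20
After iteration 8: cur = 2, result = [8, 8, 12, 12, 19, 20, 20, 20], cur_max = 20
Loop ends.
result[-1] = 20

Final answer: 20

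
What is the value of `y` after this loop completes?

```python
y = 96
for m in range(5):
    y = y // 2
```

Let's trace through this code step by step.

Initialize: y = 96
Entering loop: for m in range(5):
After iteration 1: m = 0, y = 48
After iteration 2: m = 1, y = 24
After iteration 3: m = 2, y = 12
After iteration 4: m = 3, y = 6
After iteration 5: m = 4, y = 3
Loop ends.

Final answer: 3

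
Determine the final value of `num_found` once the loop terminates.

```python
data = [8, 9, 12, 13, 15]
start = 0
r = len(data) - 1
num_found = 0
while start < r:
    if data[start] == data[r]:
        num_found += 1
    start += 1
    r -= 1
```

Let's trace through this code step by step.

Initialize: data = [8, 9, 12, 13, 15]
Initialize: start = 0
Initialize: r = 4
Initialize: num_found = 0
Entering loop: while start < r:
After iteration 1: start = 1, r = 3, num_found = 0
After iteration 2: start = 2, r = 2, num_found = 0
Loop ends.

Final answer: 0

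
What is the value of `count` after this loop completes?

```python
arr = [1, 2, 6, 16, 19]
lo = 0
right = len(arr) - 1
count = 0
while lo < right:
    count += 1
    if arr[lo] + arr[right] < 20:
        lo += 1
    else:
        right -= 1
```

Let's trace through this code step by step.

Initialize: arr = [1, 2, 6, 16, 19]
Initialize: lo = 0
Initialize: right = 4
Initialize: count = 0
Entering loop: while lo < right:
After iteration 1: lo = 0, right = 3, count = 1
After iteration 2: lo = 1, right = 3, count = 2
After iteration 3: lo = 2, right = 3, count = 3
After iteration 4: lo = 2, right = 2, count = 4
Loop ends.

Final answer: 4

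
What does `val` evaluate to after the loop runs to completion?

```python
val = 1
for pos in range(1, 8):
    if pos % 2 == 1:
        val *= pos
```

Let's trace through this code step by step.

Initialize: val = 1
Entering loop: for pos in range(1, 8):
After iteration 1: pos = 1, val = 1
After iteration 2: pos = 2, val = 1
After iteration 3: pos = 3, val = 3
After iteration 4: pos = 4, val = 3
After iteration 5: pos = 5, val = 15
After iteration 6: pos = 6, val = 15
After iteration 7: pos = 7, val = 105
Loop ends.

Final answer: 105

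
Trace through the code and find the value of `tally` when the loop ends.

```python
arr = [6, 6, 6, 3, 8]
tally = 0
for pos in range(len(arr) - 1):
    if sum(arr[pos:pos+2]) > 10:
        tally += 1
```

Let's trace through this code step by step.

Initialize: arr = [6, 6, 6, 3, 8]
Initialize: tally = 0
Entering loop: for pos in range(len(arr) - 1):
After iteration 1: pos = 0, tally = 1
After iteration 2: pos = 1, tally = 2
After iteration 3: pos = 2, tally = 2
After iteration 4: pos = 3, tally = 3
Loop ends.

Final answer: 3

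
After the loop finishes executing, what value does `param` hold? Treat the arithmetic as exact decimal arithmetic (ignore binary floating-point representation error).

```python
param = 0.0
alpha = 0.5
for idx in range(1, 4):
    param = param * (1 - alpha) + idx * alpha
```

Let's trace through this code step by step.

Initialize: param = 0.0
Initialize: alpha = 0.5
Entering loop: for idx in range(1, 4):
After iteration 1: idx = 1, param = 0.5
After iteration 2: idx = 2, param = 1.25
After iteration 3: idx = 3, param = 2.125
Loop ends.

Final answer: 2.125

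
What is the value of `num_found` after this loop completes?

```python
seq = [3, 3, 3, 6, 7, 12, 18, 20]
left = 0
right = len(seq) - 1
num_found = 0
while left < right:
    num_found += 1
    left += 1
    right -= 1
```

Let's trace through this code step by step.

Initialize: seq = [3, 3, 3, 6, 7, 12, 18, 20]
Initialize: left = 0
Initialize: right = 7
Initialize: num_found = 0
Entering loop: while left < right:
After iteration 1: left = 1, right = 6, num_found = 1
After iteration 2: left = 2, right = 5, num_found = 2
After iteration 3: left = 3, right = 4, num_found = 3
After iteration 4: left = 4, right = 3, num_found = 4
Loop ends.

Final answer: 4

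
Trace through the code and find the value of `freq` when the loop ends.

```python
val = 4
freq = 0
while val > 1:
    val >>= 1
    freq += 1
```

Let's trace through this code step by step.

Initialize: val = 4
Initialize: freq = 0
Entering loop: while val > 1:
After iteration 1: val = 2, freq = 1
After iteration 2: val = 1, freq = 2
Loop ends.

Final answer: 2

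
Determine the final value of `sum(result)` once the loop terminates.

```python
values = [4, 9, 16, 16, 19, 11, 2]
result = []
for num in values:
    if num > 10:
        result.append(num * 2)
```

Let's trace through this code step by step.

Initialize: values = [4, 9, 16, 16, 19, 11, 2]
Initialize: result = []
Entering loop: for num in values:
After iteration 1: num = 4, result = []
After iteration 2: num = 9, result = []
After iteration 3: num = 16, result = [32]
After iteration 4: num = 16, result = [32, 32]
After iteration 5: num = 19, result = [32, 32, 38]
After iteration 6: num = 11, result = [32, 32, 38, 22]
After iteration 7: num = 2, result = [32, 32, 38, 22]
Loop ends.
sum(result) = 124

Final answer: 124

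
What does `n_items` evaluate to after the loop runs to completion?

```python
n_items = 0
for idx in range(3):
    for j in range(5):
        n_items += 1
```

Let's trace through this code step by step.

Initialize: n_items = 0
Entering loop: for idx in range(3):
After iteration 1: idx = 0, n_items = 5
After iteration 2: idx = 1, n_items = 10
After iteration 3: idx = 2, n_items = 15
Loop ends.

Final answer: 15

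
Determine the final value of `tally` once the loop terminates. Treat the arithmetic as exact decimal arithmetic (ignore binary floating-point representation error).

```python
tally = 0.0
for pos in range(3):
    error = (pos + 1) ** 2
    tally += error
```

Let's trace through this code step by step.

Initialize: tally = 0.0
Entering loop: for pos in range(3):
After iteration 1: pos = 0, tally = 1.0, error = 1
After iteration 2: pos = 1, tally = 5.0, error = 4
After iteration 3: pos = 2, tally = 14.0, error = 9
Loop ends.

Final answer: 14.0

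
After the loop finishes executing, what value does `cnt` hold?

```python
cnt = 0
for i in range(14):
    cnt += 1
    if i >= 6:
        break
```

Let's trace through this code step by step.

Initialize: cnt = 0
Entering loop: for i in range(14):
After iteration 1: i = 0, cnt = 1
After iteration 2: i = 1, cnt = 2
After iteration 3: i = 2, cnt = 3
After iteration 4: i = 3, cnt = 4
After iteration 5: i = 4, cnt = 5
After iteration 6: i = 5, cnt = 6
After iteration 7: i = 6, cnt = 7
Loop ends.

Final answer: 7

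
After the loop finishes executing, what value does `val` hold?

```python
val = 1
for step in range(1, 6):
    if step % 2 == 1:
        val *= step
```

Let's trace through this code step by step.

Initialize: val = 1
Entering loop: for step in range(1, 6):
After iteration 1: step = 1, val = 1
After iteration 2: step = 2, val = 1
After iteration 3: step = 3, val = 3
After iteration 4: step = 4, val = 3
After iteration 5: step = 5, val = 15
Loop ends.

Final answer: 15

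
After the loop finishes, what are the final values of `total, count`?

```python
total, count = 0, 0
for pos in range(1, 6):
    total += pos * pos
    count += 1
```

Let's trace through this code step by step.

Initialize: total = 0
Initialize: count = 0
Entering loop: for pos in range(1, 6):
After iteration 1: pos = 1, total = 1, count = 1
After iteration 2: pos = 2, total = 5, count = 2
After iteration 3: pos = 3, total = 14, count = 3
After iteration 4: pos = 4, total = 30, count = 4
After iteration 5: pos = 5, total = 55, count = 5
Loop ends.

Final answer: 55, 5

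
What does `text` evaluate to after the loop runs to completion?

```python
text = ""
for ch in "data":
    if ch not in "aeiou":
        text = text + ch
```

Let's trace through this code step by step.

Initialize: text = ''
Entering loop: for ch in "data":
After iteration 1: ch = 'd', text = 'd'
After iteration 2: ch = 'a', text = 'd'
After iteration 3: ch = 't', text = 'dt'
After iteration 4: ch = 'a', text = 'dt'
Loop ends.

Final answer: 'dt'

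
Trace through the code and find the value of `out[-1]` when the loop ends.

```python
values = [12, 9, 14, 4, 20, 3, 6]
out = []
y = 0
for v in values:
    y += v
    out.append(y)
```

Let's trace through this code step by step.

Initialize: values = [12, 9, 14, 4, 20, 3, 6]
Initialize: out = []
Initialize: y = 0
Entering loop: for v in values:
After iteration 1: v = 12, out = [12], y = 12
After iteration 2: v = 9, out = [12, 21], y = 21
After iteration 3: v = 14, out = [12, 21, 35], y = 35
After iteration 4: v = 4, out = [12, 21, 35, 39], y = 39
After iteration 5: v = 20, out = [12, 21, 35, 39, 59], y = 59
After iteration 6: v = 3, out = [12, 21, 35, 39, 59, 62], y = 62
After iteration 7: v = 6, out = [12, 21, 35, 39, 59, 62, 68], y = 68
Loop ends.
out[-1] = 68

Final answer: 68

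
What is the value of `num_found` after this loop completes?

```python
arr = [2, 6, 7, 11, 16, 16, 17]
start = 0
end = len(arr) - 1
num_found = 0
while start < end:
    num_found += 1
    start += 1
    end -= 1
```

Let's trace through this code step by step.

Initialize: arr = [2, 6, 7, 11, 16, 16, 17]
Initialize: start = 0
Initialize: end = 6
Initialize: num_found = 0
Entering loop: while start < end:
After iteration 1: start = 1, end = 5, num_found = 1
After iteration 2: start = 2, end = 4, num_found = 2
After iteration 3: start = 3, end = 3, num_found = 3
Loop ends.

Final answer: 3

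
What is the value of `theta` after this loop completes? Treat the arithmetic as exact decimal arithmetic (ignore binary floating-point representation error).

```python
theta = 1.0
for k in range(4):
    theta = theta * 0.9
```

Let's trace through this code step by step.

Initialize: theta = 1.0
Entering loop: for k in range(4):
After iteration 1: k = 0, theta = 0.9
After iteration 2: k = 1, theta = 0.81
After iteration 3: k = 2, theta = 0.729
After iteration 4: k = 3, theta = 0.6561
Loop ends.

Final answer: 0.6561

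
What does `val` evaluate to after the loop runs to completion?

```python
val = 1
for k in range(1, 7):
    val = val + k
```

Let's trace through this code step by step.

Initialize: val = 1
Entering loop: for k in range(1, 7):
After iteration 1: k = 1, val = 2
After iteration 2: k = 2, val = 4
After iteration 3: k = 3, val = 7
After iteration 4: k = 4, val = 11
After iteration 5: k = 5, val = 16
After iteration 6: k = 6, val = 22
Loop ends.

Final answer: 22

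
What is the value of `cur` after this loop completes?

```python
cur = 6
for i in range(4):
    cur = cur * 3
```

Let's trace through this code step by step.

Initialize: cur = 6
Entering loop: for i in range(4):
After iteration 1: i = 0, cur = 18
After iteration 2: i = 1, cur = 54
After iteration 3: i = 2, cur = 162
After iteration 4: i = 3, cur = 486
Loop ends.

Final answer: 486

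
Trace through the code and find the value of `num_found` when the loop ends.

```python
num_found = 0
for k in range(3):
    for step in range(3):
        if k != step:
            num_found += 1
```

Let's trace through this code step by step.

Initialize: num_found = 0
Entering loop: for k in range(3):
After iteration 1: k = 0, num_found = 2
After iteration 2: k = 1, num_found = 4
After iteration 3: k = 2, num_found = 6
Loop ends.

Final answer: 6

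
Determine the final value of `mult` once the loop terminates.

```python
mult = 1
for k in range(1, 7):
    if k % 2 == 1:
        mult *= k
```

Let's trace through this code step by step.

Initialize: mult = 1
Entering loop: for k in range(1, 7):
After iteration 1: k = 1, mult = 1
After iteration 2: k = 2, mult = 1
After iteration 3: k = 3, mult = 3
After iteration 4: k = 4, mult = 3
After iteration 5: k = 5, mult = 15
After iteration 6: k = 6, mult = 15
Loop ends.

Final answer: 15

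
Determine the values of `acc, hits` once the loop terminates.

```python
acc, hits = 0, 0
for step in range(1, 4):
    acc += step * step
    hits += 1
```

Let's trace through this code step by step.

Initialize: acc = 0
Initialize: hits = 0
Entering loop: for step in range(1, 4):
After iteration 1: step = 1, acc = 1, hits = 1
After iteration 2: step = 2, acc = 5, hits = 2
After iteration 3: step = 3, acc = 14, hits = 3
Loop ends.

Final answer: 14, 3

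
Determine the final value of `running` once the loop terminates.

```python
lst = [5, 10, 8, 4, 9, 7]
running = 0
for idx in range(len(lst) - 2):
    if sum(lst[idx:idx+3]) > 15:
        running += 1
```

Let's trace through this code step by step.

Initialize: lst = [5, 10, 8, 4, 9, 7]
Initialize: running = 0
Entering loop: for idx in range(len(lst) - 2):
After iteration 1: idx = 0, running = 1
After iteration 2: idx = 1, running = 2
After iteration 3: idx = 2, running = 3
After iteration 4: idx = 3, running = 4
Loop ends.

Final answer: 4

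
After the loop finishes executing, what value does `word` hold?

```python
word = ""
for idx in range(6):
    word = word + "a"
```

Let's trace through this code step by step.

Initialize: word = ''
Entering loop: for idx in range(6):
After iteration 1: idx = 0, word = 'a'
After iteration 2: idx = 1, word = 'aa'
After iteration 3: idx = 2, word = 'aaa'
After iteration 4: idx = 3, word = 'aaaa'
After iteration 5: idx = 4, word = 'aaaaa'
After iteration 6: idx = 5, word = 'aaaaaa'
Loop ends.

Final answer: 'aaaaaa'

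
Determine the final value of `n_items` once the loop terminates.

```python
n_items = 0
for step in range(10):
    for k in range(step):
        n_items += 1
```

Let's trace through this code step by step.

Initialize: n_items = 0
Entering loop: for step in range(10):
After iteration 1: step = 0, n_items = 0
After iteration 2: step = 1, n_items = 1, k = 0
After iteration 3: step = 2, n_items = 3, k = 1
After iteration 4: step = 3, n_items = 6, k = 2
After iteration 5: step = 4, n_items = 10, k = 3
After iteration 6: step = 5, n_items = 15, k = 4
After iteration 7: step = 6, n_items = 21, k = 5
After iteration 8: step = 7, n_items = 28, k = 6
After iteration 9: step = 8, n_items = 36, k = 7
After iteration 10: step = 9, n_items = 45, k = 8
Loop ends.

Final answer: 45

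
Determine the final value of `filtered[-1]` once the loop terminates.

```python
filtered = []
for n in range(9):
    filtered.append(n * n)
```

Let's trace through this code step by step.

Initialize: filtered = []
Entering loop: for n in range(9):
After iteration 1: n = 0, filtered = [0]
After iteration 2: n = 1, filtered = [0, 1]
After iteration 3: n = 2, filtered = [0, 1, 4]
After iteration 4: n = 3, filtered = [0, 1, 4, 9]
After iteration 5: n = 4, filtered = [0, 1, 4, 9, 16]
After iteration 6: n = 5, filtered = [0, 1, 4, 9, 16, 25]
After iteration 7: n = 6, filtered = [0, 1, 4, 9, 16, 25, 36]
After iteration 8: n = 7, filtered = [0, 1, 4, 9, 16, 25, 36, 49]
After iteration 9: n = 8, filtered = [0, 1, 4, 9, 16, 25, 36, 49, 64]
Loop ends.
filtered[-1] = 64

Final answer: 64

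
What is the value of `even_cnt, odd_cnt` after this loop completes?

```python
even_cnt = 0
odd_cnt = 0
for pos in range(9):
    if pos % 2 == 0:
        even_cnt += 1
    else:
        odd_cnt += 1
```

Let's trace through this code step by step.

Initialize: even_cnt = 0
Initialize: odd_cnt = 0
Entering loop: for pos in range(9):
After iteration 1: pos = 0, even_cnt = 1, odd_cnt = 0
After iteration 2: pos = 1, even_cnt = 1, odd_cnt = 1
After iteration 3: pos = 2, even_cnt = 2, odd_cnt = 1
After iteration 4: pos = 3, even_cnt = 2, odd_cnt = 2
After iteration 5: pos = 4, even_cnt = 3, odd_cnt = 2
After iteration 6: pos = 5, even_cnt = 3, odd_cnt = 3
After iteration 7: pos = 6, even_cnt = 4, odd_cnt = 3
After iteration 8: pos = 7, even_cnt = 4, odd_cnt = 4
After iteration 9: pos = 8, even_cnt = 5, odd_cnt = 4
Loop ends.

Final answer: 5, 4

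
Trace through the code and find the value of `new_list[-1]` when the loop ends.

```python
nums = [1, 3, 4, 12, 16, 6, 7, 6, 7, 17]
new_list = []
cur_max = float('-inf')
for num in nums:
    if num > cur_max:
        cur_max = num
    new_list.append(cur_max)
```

Let's trace through this code step by step.

Initialize: nums = [1, 3, 4, 12, 16, 6, 7, 6, 7, 17]
Initialize: new_list = []
Initialize: cur_max = -inf
Entering loop: for num in nums:
After iteration 1: num = 1, new_list = [1], cur_max = 1
After iteration 2: num = 3, new_list = [1, 3], cur_max = 3
After iteration 3: num = 4, new_list = [1, 3, 4], cur_max = 4
After iteration 4: num = 12, new_list = [1, 3, 4, 12], cur_max = 12
After iteration 5: num = 16, new_list = [1, 3, 4, 12, 16], cur_max = 16
After iteration 6: num = 6, new_list = [1, 3, 4, 12, 16, 16], cur_max = 16
After iteration 7: num = 7, new_list = [1, 3, 4, 12, 16, 16, 16], cur_max = 16
After iteration 8: num = 6, new_list = [1, 3, 4, 12, 16, 16, 16, 16], cur_max = 16
After iteration 9: num = 7, new_list = [1, 3, 4, 12, 16, 16, 16, 16, 16], cur_max = 16
After iteration 10: num = 17, new_list = [1, 3, 4, 12, 16, 16, 16, 16, 16, 17], cur_max = 17
Loop ends.
new_list[-1] = 17

Final answer: 17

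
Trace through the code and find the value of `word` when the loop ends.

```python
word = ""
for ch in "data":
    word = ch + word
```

Let's trace through this code step by step.

Initialize: word = ''
Entering loop: for ch in "data":
After iteration 1: ch = 'd', word = 'd'
After iteration 2: ch = 'a', word = 'ad'
After iteration 3: ch = 't', word = 'tad'
After iteration 4: ch = 'a', word = 'atad'
Loop ends.

Final answer: 'atad'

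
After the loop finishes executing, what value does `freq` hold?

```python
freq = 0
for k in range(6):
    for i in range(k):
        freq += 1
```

Let's trace through this code step by step.

Initialize: freq = 0
Entering loop: for k in range(6):
After iteration 1: k = 0, freq = 0
After iteration 2: k = 1, freq = 1, i = 0
After iteration 3: k = 2, freq = 3, i = 1
After iteration 4: k = 3, freq = 6, i = 2
After iteration 5: k = 4, freq = 10, i = 3
After iteration 6: k = 5, freq = 15, i = 4
Loop ends.

Final answer: 15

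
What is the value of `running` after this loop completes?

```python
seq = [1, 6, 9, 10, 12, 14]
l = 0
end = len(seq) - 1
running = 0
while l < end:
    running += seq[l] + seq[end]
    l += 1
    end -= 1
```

Let's trace through this code step by step.

Initialize: seq = [1, 6, 9, 10, 12, 14]
Initialize: l = 0
Initialize: end = 5
Initialize: running = 0
Entering loop: while l < end:
After iteration 1: l = 1, end = 4, running = 15
After iteration 2: l = 2, end = 3, running = 33
After iteration 3: l = 3, end = 2, running = 52
Loop ends.

Final answer: 52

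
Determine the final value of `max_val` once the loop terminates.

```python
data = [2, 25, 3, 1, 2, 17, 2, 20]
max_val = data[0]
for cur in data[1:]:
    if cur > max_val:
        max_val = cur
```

Let's trace through this code step by step.

Initialize: data = [2, 25, 3, 1, 2, 17, 2, 20]
Initialize: max_val = 2
Entering loop: for cur in data[1:]:
After iteration 1: cur = 25, max_val = 25
After iteration 2: cur = 3, max_val = 25
After iteration 3: cur = 1, max_val = 25
After iteration 4: cur = 2, max_val = 25
After iteration 5: cur = 17, max_val = 25
After iteration 6: cur = 2, max_val = 25
After iteration 7: cur = 20, max_val = 25
Loop ends.

Final answer: 25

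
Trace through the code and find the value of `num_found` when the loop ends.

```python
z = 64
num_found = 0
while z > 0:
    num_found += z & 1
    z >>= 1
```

Let's trace through this code step by step.

Initialize: z = 64
Initialize: num_found = 0
Entering loop: while z > 0:
After iteration 1: z = 32, num_found = 0
After iteration 2: z = 16, num_found = 0
After iteration 3: z = 8, num_found = 0
After iteration 4: z = 4, num_found = 0
After iteration 5: z = 2, num_found = 0
After iteration 6: z = 1, num_found = 0
After iteration 7: z = 0, num_found = 1
Loop ends.

Final answer: 1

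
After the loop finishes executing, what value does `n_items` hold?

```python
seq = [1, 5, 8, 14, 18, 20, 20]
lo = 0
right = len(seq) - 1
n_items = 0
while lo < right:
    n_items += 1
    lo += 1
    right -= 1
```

Let's trace through this code step by step.

Initialize: seq = [1, 5, 8, 14, 18, 20, 20]
Initialize: lo = 0
Initialize: right = 6
Initialize: n_items = 0
Entering loop: while lo < right:
After iteration 1: lo = 1, right = 5, n_items = 1
After iteration 2: lo = 2, right = 4, n_items = 2
After iteration 3: lo = 3, right = 3, n_items = 3
Loop ends.

Final answer: 3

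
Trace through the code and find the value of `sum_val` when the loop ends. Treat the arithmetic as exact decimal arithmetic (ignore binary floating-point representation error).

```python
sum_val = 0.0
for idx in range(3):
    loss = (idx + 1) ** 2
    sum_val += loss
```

Let's trace through this code step by step.

Initialize: sum_val = 0.0
Entering loop: for idx in range(3):
After iteration 1: idx = 0, sum_val = 1.0, loss = 1
After iteration 2: idx = 1, sum_val = 5.0, loss = 4
After iteration 3: idx = 2, sum_val = 14.0, loss = 9
Loop ends.

Final answer: 14.0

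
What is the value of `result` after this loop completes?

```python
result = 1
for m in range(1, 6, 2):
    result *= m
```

Let's trace through this code step by step.

Initialize: result = 1
Entering loop: for m in range(1, 6, 2):
After iteration 1: m = 1, result = 1
After iteration 2: m = 3, result = 3
After iteration 3: m = 5, result = 15
Loop ends.

Final answer: 15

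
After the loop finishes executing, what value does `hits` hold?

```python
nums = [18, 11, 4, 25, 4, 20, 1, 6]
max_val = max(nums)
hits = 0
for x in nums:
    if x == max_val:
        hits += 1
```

Let's trace through this code step by step.

Initialize: nums = [18, 11, 4, 25, 4, 20, 1, 6]
Initialize: max_val = 25
Initialize: hits = 0
Entering loop: for x in nums:
After iteration 1: x = 18, hits = 0
After iteration 2: x = 11, hits = 0
After iteration 3: x = 4, hits = 0
After iteration 4: x = 25, hits = 1
After iteration 5: x = 4, hits = 1
After iteration 6: x = 20, hits = 1
After iteration 7: x = 1, hits = 1
After iteration 8: x = 6, hits = 1
Loop ends.

Final answer: 1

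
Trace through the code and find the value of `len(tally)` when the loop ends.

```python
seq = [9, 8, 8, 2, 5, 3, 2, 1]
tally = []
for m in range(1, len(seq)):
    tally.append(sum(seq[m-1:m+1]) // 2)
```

Let's trace through this code step by step.

Initialize: seq = [9, 8, 8, 2, 5, 3, 2, 1]
Initialize: tally = []
Entering loop: for m in range(1, len(seq)):
After iteration 1: m = 1, tally = [8]
After iteration 2: m = 2, tally = [8, 8]
After iteration 3: m = 3, tally = [8, 8, 5]
After iteration 4: m = 4, tally = [8, 8, 5, 3]
After iteration 5: m = 5, tally = [8, 8, 5, 3, 4]
After iteration 6: m = 6, tally = [8, 8, 5, 3, 4, 2]
After iteration 7: m = 7, tally = [8, 8, 5, 3, 4, 2, 1]
Loop ends.
len(tally) = 7

Final answer: 7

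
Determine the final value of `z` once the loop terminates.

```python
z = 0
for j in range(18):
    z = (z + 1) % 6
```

Let's trace through this code step by step.

Initialize: z = 0
Entering loop: for j in range(18):
After iteration 1: j = 0, z = 1
After iteration 2: j = 1, z = 2
After iteration 3: j = 2, z = 3
After iteration 4: j = 3, z = 4
After iteration 5: j = 4, z = 5
After iteration 6: j = 5, z = 0
After iteration 7: j = 6, z = 1
After iteration 8: j = 7, z = 2
After iteration 9: j = 8, z = 3
After iteration 10: j = 9, z = 4
After iteration 11: j = 10, z = 5
After iteration 12: j = 11, z = 0
After iteration 13: j = 12, z = 1
After iteration 14: j = 13, z = 2
After iteration 15: j = 14, z = 3
After iteration 16: j = 15, z = 4
After iteration 17: j = 16, z = 5
After iteration 18: j = 17, z = 0
Loop ends.

Final answer: 0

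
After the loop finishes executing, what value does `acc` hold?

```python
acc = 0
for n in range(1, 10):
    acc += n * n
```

Let's trace through this code step by step.

Initialize: acc = 0
Entering loop: for n in range(1, 10):
After iteration 1: n = 1, acc = 1
After iteration 2: n = 2, acc = 5
After iteration 3: n = 3, acc = 14
After iteration 4: n = 4, acc = 30
After iteration 5: n = 5, acc = 55
After iteration 6: n = 6, acc = 91
After iteration 7: n = 7, acc = 140
After iteration 8: n = 8, acc = 204
After iteration 9: n = 9, acc = 285
Loop ends.

Final answer: 285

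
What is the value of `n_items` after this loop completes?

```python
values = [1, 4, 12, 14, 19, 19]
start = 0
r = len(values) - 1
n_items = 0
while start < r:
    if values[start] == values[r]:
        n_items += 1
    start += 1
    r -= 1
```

Let's trace through this code step by step.

Initialize: values = [1, 4, 12, 14, 19, 19]
Initialize: start = 0
Initialize: r = 5
Initialize: n_items = 0
Entering loop: while start < r:
After iteration 1: start = 1, r = 4, n_items = 0
After iteration 2: start = 2, r = 3, n_items = 0
After iteration 3: start = 3, r = 2, n_items = 0
Loop ends.

Final answer: 0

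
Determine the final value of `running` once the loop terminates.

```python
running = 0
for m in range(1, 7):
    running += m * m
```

Let's trace through this code step by step.

Initialize: running = 0
Entering loop: for m in range(1, 7):
After iteration 1: m = 1, running = 1
After iteration 2: m = 2, running = 5
After iteration 3: m = 3, running = 14
After iteration 4: m = 4, running = 30
After iteration 5: m = 5, running = 55
After iteration 6: m = 6, running = 91
Loop ends.

Final answer: 91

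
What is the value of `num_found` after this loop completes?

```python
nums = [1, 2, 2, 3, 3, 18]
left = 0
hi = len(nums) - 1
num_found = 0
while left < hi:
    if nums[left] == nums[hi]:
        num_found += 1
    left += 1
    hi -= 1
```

Let's trace through this code step by step.

Initialize: nums = [1, 2, 2, 3, 3, 18]
Initialize: left = 0
Initialize: hi = 5
Initialize: num_found = 0
Entering loop: while left < hi:
After iteration 1: left = 1, hi = 4, num_found = 0
After iteration 2: left = 2, hi = 3, num_found = 0
After iteration 3: left = 3, hi = 2, num_found = 0
Loop ends.

Final answer: 0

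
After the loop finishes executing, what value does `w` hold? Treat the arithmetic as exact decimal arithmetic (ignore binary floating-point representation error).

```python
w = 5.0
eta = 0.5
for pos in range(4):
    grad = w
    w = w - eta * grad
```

Let's trace through this code step by step.

Initialize: w = 5.0
Initialize: eta = 0.5
Entering loop: for pos in range(4):
After iteration 1: pos = 0, w = 2.5, grad = 5.0
After iteration 2: pos = 1, w = 1.25, grad = 2.5
After iteration 3: pos = 2, w = 0.625, grad = 1.25
After iteration 4: pos = 3, w = 0.3125, grad = 0.625
Loop ends.

Final answer: 0.3125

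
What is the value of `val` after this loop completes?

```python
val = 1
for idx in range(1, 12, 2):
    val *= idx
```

Let's trace through this code step by step.

Initialize: val = 1
Entering loop: for idx in range(1, 12, 2):
After iteration 1: idx = 1, val = 1
After iteration 2: idx = 3, val = 3
After iteration 3: idx = 5, val = 15
After iteration 4: idx = 7, val = 105
After iteration 5: idx = 9, val = 945
After iteration 6: idx = 11, val = 10395
Loop ends.

Final answer: 10395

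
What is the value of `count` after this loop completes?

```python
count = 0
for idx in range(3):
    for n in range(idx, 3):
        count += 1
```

Let's trace through this code step by step.

Initialize: count = 0
Entering loop: for idx in range(3):
After iteration 1: idx = 0, count = 3
After iteration 2: idx = 1, count = 5
After iteration 3: idx = 2, count = 6
Loop ends.

Final answer: 6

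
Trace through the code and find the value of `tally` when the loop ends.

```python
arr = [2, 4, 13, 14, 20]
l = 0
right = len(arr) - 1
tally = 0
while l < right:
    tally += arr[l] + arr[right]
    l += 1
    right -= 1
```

Let's trace through this code step by step.

Initialize: arr = [2, 4, 13, 14, 20]
Initialize: l = 0
Initialize: right = 4
Initialize: tally = 0
Entering loop: while l < right:
After iteration 1: l = 1, right = 3, tally = 22
After iteration 2: l = 2, right = 2, tally = 40
Loop ends.

Final answer: 40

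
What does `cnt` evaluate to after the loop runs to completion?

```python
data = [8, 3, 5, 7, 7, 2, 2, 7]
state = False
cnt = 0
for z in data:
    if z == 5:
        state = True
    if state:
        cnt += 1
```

Let's trace through this code step by step.

Initialize: data = [8, 3, 5, 7, 7, 2, 2, 7]
Initialize: state = False
Initialize: cnt = 0
Entering loop: for z in data:
After iteration 1: z = 8, state = False, cnt = 0
After iteration 2: z = 3, state = False, cnt = 0
After iteration 3: z = 5, state = True, cnt = 1
After iteration 4: z = 7, state = True, cnt = 2
After iteration 5: z = 7, state = True, cnt = 3
After iteration 6: z = 2, state = True, cnt = 4
After iteration 7: z = 2, state = True, cnt = 5
After iteration 8: z = 7, state = True, cnt = 6
Loop ends.

Final answer: 6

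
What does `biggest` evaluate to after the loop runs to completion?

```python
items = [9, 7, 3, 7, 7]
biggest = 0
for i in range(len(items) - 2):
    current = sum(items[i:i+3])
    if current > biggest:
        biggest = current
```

Let's trace through this code step by step.

Initialize: items = [9, 7, 3, 7, 7]
Initialize: biggest = 0
Entering loop: for i in range(len(items) - 2):
After iteration 1: i = 0, biggest = 19, current = 19
After iteration 2: i = 1, biggest = 19, current = 17
After iteration 3: i = 2, biggest = 19, current = 17
Loop ends.

Final answer: 19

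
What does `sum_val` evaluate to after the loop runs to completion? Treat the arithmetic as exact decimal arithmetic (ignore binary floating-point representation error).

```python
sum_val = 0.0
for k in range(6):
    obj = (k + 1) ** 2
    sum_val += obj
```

Let's trace through this code step by step.

Initialize: sum_val = 0.0
Entering loop: for k in range(6):
After iteration 1: k = 0, sum_val = 1.0, obj = 1
After iteration 2: k = 1, sum_val = 5.0, obj = 4
After iteration 3: k = 2, sum_val = 14.0, obj = 9
After iteration 4: k = 3, sum_val = 30.0, obj = 16
After iteration 5: k = 4, sum_val = 55.0, obj = 25
After iteration 6: k = 5, sum_val = 91.0, obj = 36
Loop ends.

Final answer: 91.0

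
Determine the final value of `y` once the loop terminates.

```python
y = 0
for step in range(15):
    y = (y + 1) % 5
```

Let's trace through this code step by step.

Initialize: y = 0
Entering loop: for step in range(15):
After iteration 1: step = 0, y = 1
After iteration 2: step = 1, y = 2
After iteration 3: step = 2, y = 3
After iteration 4: step = 3, y = 4
After iteration 5: step = 4, y = 0
After iteration 6: step = 5, y = 1
After iteration 7: step = 6, y = 2
After iteration 8: step = 7, y = 3
After iteration 9: step = 8, y = 4
After iteration 10: step = 9, y = 0
After iteration 11: step = 10, y = 1
After iteration 12: step = 11, y = 2
After iteration 13: step = 12, y = 3
After iteration 14: step = 13, y = 4
After iteration 15: step = 14, y = 0
Loop ends.

Final answer: 0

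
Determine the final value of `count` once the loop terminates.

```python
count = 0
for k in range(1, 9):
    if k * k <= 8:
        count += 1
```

Let's trace through this code step by step.

Initialize: count = 0
Entering loop: for k in range(1, 9):
After iteration 1: k = 1, count = 1
After iteration 2: k = 2, count = 2
After iteration 3: k = 3, count = 2
After iteration 4: k = 4, count = 2
After iteration 5: k = 5, count = 2
After iteration 6: k = 6, count = 2
After iteration 7: k = 7, count = 2
After iteration 8: k = 8, count = 2
Loop ends.

Final answer: 2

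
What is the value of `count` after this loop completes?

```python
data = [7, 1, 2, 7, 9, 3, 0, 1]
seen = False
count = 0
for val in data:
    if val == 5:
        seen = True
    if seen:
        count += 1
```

Let's trace through this code step by step.

Initialize: data = [7, 1, 2, 7, 9, 3, 0, 1]
Initialize: seen = False
Initialize: count = 0
Entering loop: for val in data:
After iteration 1: val = 7, count = 0
After iteration 2: val = 1, count = 0
After iteration 3: val = 2, count = 0
After iteration 4: val = 7, count = 0
After iteration 5: val = 9, count = 0
After iteration 6: val = 3, count = 0
After iteration 7: val = 0, count = 0
After iteration 8: val = 1, count = 0
Loop ends.

Final answer: 0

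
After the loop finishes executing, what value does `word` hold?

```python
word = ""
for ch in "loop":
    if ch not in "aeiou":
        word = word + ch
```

Let's trace through this code step by step.

Initialize: word = ''
Entering loop: for ch in "loop":
After iteration 1: ch = 'l', word = 'l'
After iteration 2: ch = 'o', word = 'l'
After iteration 3: ch = 'o', word = 'l'
After iteration 4: ch = 'p', word = 'lp'
Loop ends.

Final answer: 'lp'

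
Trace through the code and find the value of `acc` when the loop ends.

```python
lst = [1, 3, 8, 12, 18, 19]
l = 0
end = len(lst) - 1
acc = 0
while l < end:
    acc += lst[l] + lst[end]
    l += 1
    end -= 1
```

Let's trace through this code step by step.

Initialize: lst = [1, 3, 8, 12, 18, 19]
Initialize: l = 0
Initialize: end = 5
Initialize: acc = 0
Entering loop: while l < end:
After iteration 1: l = 1, end = 4, acc = 20
After iteration 2: l = 2, end = 3, acc = 41
After iteration 3: l = 3, end = 2, acc = 61
Loop ends.

Final answer: 61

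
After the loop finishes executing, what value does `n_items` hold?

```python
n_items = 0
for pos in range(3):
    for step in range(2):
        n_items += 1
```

Let's trace through this code step by step.

Initialize: n_items = 0
Entering loop: for pos in range(3):
After iteration 1: pos = 0, n_items = 2
After iteration 2: pos = 1, n_items = 4
After iteration 3: pos = 2, n_items = 6
Loop ends.

Final answer: 6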